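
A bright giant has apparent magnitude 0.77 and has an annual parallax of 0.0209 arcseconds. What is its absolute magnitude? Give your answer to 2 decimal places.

d = 1/p = 1/0.0209″ = 47.85 pc
5 log₁₀(d/10 pc) = 5 log₁₀(47.85) − 5 = 3.399
M = m − 5 log₁₀(d/10) = 0.77 − 3.399 = -2.629

M ≈ -2.63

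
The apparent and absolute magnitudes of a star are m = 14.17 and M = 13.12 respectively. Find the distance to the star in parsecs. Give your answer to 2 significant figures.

d ≈ 16 pc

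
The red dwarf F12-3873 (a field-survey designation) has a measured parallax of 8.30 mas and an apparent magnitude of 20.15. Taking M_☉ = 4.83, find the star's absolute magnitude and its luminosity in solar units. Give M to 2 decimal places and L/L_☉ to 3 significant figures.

M ≈ 14.75; L/L_☉ ≈ 1.08×10^-4

d = 1/p = 1000/8.30 mas = 120.5 pc
M = m − 5 log₁₀ d + 5 = 20.15 − 5·2.0809 + 5 = 14.745
M − M_☉ = 14.745 − 4.83 = 9.915
L/L_☉ = 10^(−0.4 × 9.915) = 1.081×10^-4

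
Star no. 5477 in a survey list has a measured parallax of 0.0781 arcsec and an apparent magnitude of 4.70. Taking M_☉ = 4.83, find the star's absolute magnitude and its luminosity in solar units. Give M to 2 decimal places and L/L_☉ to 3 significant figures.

M ≈ 4.16; L/L_☉ ≈ 1.85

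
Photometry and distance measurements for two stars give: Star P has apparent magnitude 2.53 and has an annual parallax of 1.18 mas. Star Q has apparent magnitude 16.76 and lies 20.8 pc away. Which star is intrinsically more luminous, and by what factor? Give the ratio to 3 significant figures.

Star P is more luminous, by a factor of 8.17×10^8.

Star P: p = 1.18 mas = 1.18×10^-3″ → d = 1/p = 847.5 pc
Star P: M = m − 5 log₁₀ d + 5 = 2.53 − 5·2.9281 + 5 = -7.111
Star Q: M = m − 5 log₁₀ d + 5 = 16.76 − 5·1.3181 + 5 = 15.170
ΔM = M_P − M_Q = -7.111 − (15.170) = -22.280; smaller M is more luminous → Star P.
L ratio = 10^(0.4 |ΔM|) = 10^8.912 = 8.168×10^8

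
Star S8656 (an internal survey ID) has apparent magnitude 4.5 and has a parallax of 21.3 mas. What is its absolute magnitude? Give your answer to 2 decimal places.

p = 21.3 mas = 0.0213″ → d = 1/p = 46.95 pc
5 log₁₀(d/10 pc) = 5 log₁₀(46.95) − 5 = 3.358
M = m − 5 log₁₀(d/10) = 4.5 − 3.358 = 1.142

M ≈ 1.14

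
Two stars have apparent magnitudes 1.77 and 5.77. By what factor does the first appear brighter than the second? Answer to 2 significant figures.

Magnitude difference = -4.00
Flux ratio = 10^(−0.4 Δm) = 10^(−0.4 × -4.00) = 10^1.600 = 39.81

40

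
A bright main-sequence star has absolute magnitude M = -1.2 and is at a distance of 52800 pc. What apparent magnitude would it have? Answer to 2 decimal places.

m ≈ 17.41

m = M + 5 log₁₀ d − 5 = -1.2 + 5·4.7226 − 5 = 17.413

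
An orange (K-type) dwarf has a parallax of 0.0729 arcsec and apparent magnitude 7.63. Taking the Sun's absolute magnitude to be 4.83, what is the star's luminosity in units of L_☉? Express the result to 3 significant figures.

d = 1/p = 1/0.0729″ = 13.72 pc
M = m − 5 log₁₀ d + 5 = 7.63 − 5·1.1373 + 5 = 6.944
M − M_☉ = 6.944 − 4.83 = 2.114
L/L_☉ = 10^(−0.4 × 2.114) = 0.1427

L/L_☉ ≈ 0.143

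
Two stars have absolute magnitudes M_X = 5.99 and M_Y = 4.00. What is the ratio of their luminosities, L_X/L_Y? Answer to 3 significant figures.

ΔM = M_X − M_Y = 1.99
L_X/L_Y = 10^(−0.4 ΔM) = 10^-0.796 = 0.1600

L_X/L_Y ≈ 0.160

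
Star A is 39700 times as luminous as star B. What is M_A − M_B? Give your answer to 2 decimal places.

M_A − M_B ≈ -11.50

Pogson: ΔM = −2.5 log₁₀(ratio) = −2.5 log₁₀(39700) = −2.5 × 4.5988 = -11.497
Star A is brighter, so it has the smaller magnitude: the difference is negative.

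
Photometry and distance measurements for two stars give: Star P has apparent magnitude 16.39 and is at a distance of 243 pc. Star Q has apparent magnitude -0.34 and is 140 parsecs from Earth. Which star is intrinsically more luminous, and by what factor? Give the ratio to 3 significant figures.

Star Q is more luminous, by a factor of 1.63×10^6.

Star P: M = m − 5 log₁₀ d + 5 = 16.39 − 5·2.3856 + 5 = 9.462
Star Q: M = m − 5 log₁₀ d + 5 = -0.34 − 5·2.1461 + 5 = -6.071
ΔM = M_P − M_Q = 9.462 − (-6.071) = 15.533; smaller M is more luminous → Star Q.
L ratio = 10^(0.4 |ΔM|) = 10^6.213 = 1.633×10^6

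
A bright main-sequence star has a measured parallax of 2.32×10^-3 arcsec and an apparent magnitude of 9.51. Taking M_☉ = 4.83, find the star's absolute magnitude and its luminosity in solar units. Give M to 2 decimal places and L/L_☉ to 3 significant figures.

d = 1/p = 1/2.32×10^-3″ = 431.0 pc
M = m − 5 log₁₀ d + 5 = 9.51 − 5·2.6345 + 5 = 1.337
M − M_☉ = 1.337 − 4.83 = -3.493
L/L_☉ = 10^(−0.4 × -3.493) = 24.95

M ≈ 1.34; L/L_☉ ≈ 24.9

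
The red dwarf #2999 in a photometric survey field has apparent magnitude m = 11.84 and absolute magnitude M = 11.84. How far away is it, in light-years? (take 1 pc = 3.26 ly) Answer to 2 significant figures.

Distance modulus: m − M = 11.84 − (11.84) = 0.000
m − M = 5 log₁₀ d − 5
log₁₀ d = (m − M)/5 + 1 = 1.0000
d = 10^1.0000 = 10.00 pc
= 32.60 ly

d ≈ 33 ly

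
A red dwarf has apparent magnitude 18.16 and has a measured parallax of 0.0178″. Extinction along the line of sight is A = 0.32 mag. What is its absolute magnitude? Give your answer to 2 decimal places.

M ≈ 14.09

d = 1/p = 1/0.0178″ = 56.18 pc
5 log₁₀(d/10 pc) = 5 log₁₀(56.18) − 5 = 3.748
M = m − 5 log₁₀(d/10) − A = 18.16 − 3.748 − 0.32 = 14.092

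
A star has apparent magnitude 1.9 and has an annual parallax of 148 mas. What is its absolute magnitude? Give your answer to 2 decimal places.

M ≈ 2.75

p = 148 mas = 0.148″ → d = 1/p = 6.757 pc
5 log₁₀(d/10 pc) = 5 log₁₀(6.757) − 5 = -0.851
M = m − 5 log₁₀(d/10) = 1.9 + 0.851 = 2.751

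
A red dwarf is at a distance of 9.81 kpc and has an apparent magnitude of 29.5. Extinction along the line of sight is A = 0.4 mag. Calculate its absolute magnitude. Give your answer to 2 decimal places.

M ≈ 14.14

d = 9.81 kpc = 9810 pc
5 log₁₀(d/10 pc) = 5 log₁₀(9810) − 5 = 14.958
M = m − 5 log₁₀(d/10) − A = 29.5 − 14.958 − 0.4 = 14.142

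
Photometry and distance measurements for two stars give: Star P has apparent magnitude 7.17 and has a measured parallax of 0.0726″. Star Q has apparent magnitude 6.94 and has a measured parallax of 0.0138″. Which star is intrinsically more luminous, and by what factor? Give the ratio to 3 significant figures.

Star P: d = 1/p = 1/0.0726″ = 13.77 pc
Star P: M = m − 5 log₁₀ d + 5 = 7.17 − 5·1.1391 + 5 = 6.475
Star Q: d = 1/p = 1/0.0138″ = 72.46 pc
Star Q: M = m − 5 log₁₀ d + 5 = 6.94 − 5·1.8601 + 5 = 2.639
ΔM = M_P − M_Q = 6.475 − (2.639) = 3.835; smaller M is more luminous → Star Q.
L ratio = 10^(0.4 |ΔM|) = 10^1.534 = 34.21

Star Q is more luminous, by a factor of 34.2.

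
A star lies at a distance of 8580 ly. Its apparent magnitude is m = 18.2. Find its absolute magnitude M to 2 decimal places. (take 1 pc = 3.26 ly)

d = 8580 ly / 3.26 = 2632 pc
5 log₁₀(d/10 pc) = 5 log₁₀(2632) − 5 = 12.101
M = m − 5 log₁₀(d/10) = 18.2 − 12.101 = 6.099

M ≈ 6.10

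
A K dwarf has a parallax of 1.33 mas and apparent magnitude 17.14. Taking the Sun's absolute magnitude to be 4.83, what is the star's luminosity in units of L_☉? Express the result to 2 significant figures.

d = 1/p = 1000/1.33 mas = 751.9 pc
M = m − 5 log₁₀ d + 5 = 17.14 − 5·2.8761 + 5 = 7.759
M − M_☉ = 7.759 − 4.83 = 2.929
L/L_☉ = 10^(−0.4 × 2.929) = 0.06734

L/L_☉ ≈ 0.067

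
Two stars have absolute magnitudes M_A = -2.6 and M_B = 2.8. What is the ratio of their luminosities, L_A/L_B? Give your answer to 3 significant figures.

ΔM = M_A − M_B = -5.4
L_A/L_B = 10^(−0.4 ΔM) = 10^2.160 = 144.5

L_A/L_B ≈ 145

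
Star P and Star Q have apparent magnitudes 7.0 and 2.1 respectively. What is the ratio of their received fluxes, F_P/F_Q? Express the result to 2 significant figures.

F_P/F_Q ≈ 0.011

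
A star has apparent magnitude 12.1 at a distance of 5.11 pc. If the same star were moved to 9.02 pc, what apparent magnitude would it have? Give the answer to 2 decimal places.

m ≈ 13.33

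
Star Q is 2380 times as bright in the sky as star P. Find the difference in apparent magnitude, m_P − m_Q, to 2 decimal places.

m_P − m_Q ≈ 8.44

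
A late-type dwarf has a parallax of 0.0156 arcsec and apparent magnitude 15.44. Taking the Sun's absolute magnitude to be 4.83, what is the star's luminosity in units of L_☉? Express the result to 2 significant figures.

d = 1/p = 1/0.0156″ = 64.10 pc
M = m − 5 log₁₀ d + 5 = 15.44 − 5·1.8069 + 5 = 11.406
M − M_☉ = 11.406 − 4.83 = 6.576
L/L_☉ = 10^(−0.4 × 6.576) = 2.343×10^-3

L/L_☉ ≈ 2.3×10^-3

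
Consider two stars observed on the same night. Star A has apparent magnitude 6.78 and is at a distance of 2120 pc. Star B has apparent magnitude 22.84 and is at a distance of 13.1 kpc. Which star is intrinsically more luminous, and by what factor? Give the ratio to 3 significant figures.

Star A is more luminous, by a factor of 69500.

Star A: M = m − 5 log₁₀ d + 5 = 6.78 − 5·3.3263 + 5 = -4.852
Star B: d = 13.1 kpc = 13100 pc
Star B: M = m − 5 log₁₀ d + 5 = 22.84 − 5·4.1173 + 5 = 7.254
ΔM = M_A − M_B = -4.852 − (7.254) = -12.105; smaller M is more luminous → Star A.
L ratio = 10^(0.4 |ΔM|) = 10^4.842 = 69520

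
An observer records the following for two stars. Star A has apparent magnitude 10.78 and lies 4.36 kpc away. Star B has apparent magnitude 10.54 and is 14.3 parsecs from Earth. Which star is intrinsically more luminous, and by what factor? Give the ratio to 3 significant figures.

Star A is more luminous, by a factor of 74500.

Star A: d = 4.36 kpc = 4360 pc
Star A: M = m − 5 log₁₀ d + 5 = 10.78 − 5·3.6395 + 5 = -2.417
Star B: M = m − 5 log₁₀ d + 5 = 10.54 − 5·1.1553 + 5 = 9.763
ΔM = M_A − M_B = -2.417 − (9.763) = -12.181; smaller M is more luminous → Star A.
L ratio = 10^(0.4 |ΔM|) = 10^4.872 = 74520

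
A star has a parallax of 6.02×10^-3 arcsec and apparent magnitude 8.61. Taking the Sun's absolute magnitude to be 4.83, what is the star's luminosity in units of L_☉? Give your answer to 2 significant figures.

L/L_☉ ≈ 8.5

d = 1/p = 1/6.02×10^-3″ = 166.1 pc
M = m − 5 log₁₀ d + 5 = 8.61 − 5·2.2204 + 5 = 2.508
M − M_☉ = 2.508 − 4.83 = -2.322
L/L_☉ = 10^(−0.4 × -2.322) = 8.488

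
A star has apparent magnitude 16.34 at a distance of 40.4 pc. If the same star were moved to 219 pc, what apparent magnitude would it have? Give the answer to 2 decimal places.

Flux ∝ 1/d², so Δm = 5 log₁₀(d₂/d₁) = 5 log₁₀(219/40.4) = 3.670
m₂ = m₁ + Δm = 16.34 + (3.670) = 20.010

m ≈ 20.01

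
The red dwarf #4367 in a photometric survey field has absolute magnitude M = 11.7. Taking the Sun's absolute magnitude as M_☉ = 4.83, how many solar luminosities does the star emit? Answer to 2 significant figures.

L/L_☉ ≈ 1.8×10^-3

M − M_☉ = 11.7 − 4.83 = 6.870
L/L_☉ = 10^(−0.4 (M − M_☉)) = 10^-2.748 = 1.786×10^-3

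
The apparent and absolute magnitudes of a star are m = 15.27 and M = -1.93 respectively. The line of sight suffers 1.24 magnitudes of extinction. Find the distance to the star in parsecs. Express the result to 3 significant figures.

m − M = 5 log₁₀(d/10 pc) + A  ⇒  15.27 − (-1.93) − 1.24 = 5 log₁₀(d/10)
15.960 = 5 log₁₀(d/10)
log₁₀ d = (m − M − A)/5 + 1 = 4.1920
d = 10^4.1920 = 15560 pc

d ≈ 15600 pc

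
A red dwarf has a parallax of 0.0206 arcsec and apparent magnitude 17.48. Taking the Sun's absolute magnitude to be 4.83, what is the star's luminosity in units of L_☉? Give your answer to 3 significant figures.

L/L_☉ ≈ 2.05×10^-4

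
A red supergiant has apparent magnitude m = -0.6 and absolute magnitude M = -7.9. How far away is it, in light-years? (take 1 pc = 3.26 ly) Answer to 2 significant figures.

d ≈ 940 ly

μ = m − M = 7.300
m − M = 5 log₁₀ d − 5
log₁₀ d = (m − M)/5 + 1 = 2.4600
d = 10^2.4600 = 288.4 pc
= 940.2 ly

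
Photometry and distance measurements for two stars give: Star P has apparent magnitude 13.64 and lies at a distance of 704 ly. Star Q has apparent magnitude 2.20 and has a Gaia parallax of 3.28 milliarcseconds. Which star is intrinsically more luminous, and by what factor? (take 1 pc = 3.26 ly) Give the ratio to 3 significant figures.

Star P: d = 704 ly / 3.26 = 216.0 pc
Star P: M = m − 5 log₁₀ d + 5 = 13.64 − 5·2.3344 + 5 = 6.968
Star Q: p = 3.28 mas = 3.28×10^-3″ → d = 1/p = 304.9 pc
Star Q: M = m − 5 log₁₀ d + 5 = 2.20 − 5·2.4841 + 5 = -5.221
ΔM = M_P − M_Q = 6.968 − (-5.221) = 12.189; smaller M is more luminous → Star Q.
L ratio = 10^(0.4 |ΔM|) = 10^4.876 = 75080

Star Q is more luminous, by a factor of 75100.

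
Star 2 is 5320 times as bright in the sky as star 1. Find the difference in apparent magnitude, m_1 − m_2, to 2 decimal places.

Pogson: Δm = −2.5 log₁₀(ratio) = −2.5 log₁₀(5320) = −2.5 × 3.7259 = -9.315
Star 2 is brighter so has the smaller magnitude: m_1 − m_2 is positive.

m_1 − m_2 ≈ 9.31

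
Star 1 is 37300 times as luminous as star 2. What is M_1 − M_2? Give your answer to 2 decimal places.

M_1 − M_2 ≈ -11.43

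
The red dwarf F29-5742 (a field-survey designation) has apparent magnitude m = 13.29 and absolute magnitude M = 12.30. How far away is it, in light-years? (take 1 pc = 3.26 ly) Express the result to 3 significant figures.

d ≈ 51.4 ly

μ = m − M = 0.990
m − M = 5 log₁₀ d − 5
log₁₀ d = (m − M)/5 + 1 = 1.1980
d = 10^1.1980 = 15.78 pc
= 51.43 ly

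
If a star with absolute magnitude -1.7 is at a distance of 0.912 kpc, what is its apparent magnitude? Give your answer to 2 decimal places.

m ≈ 8.10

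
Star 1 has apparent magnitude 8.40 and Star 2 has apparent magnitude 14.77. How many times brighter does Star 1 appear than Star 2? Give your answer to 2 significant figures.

Magnitude difference = -6.37
Flux ratio = 10^(−0.4 Δm) = 10^(−0.4 × -6.37) = 10^2.548 = 353.2

350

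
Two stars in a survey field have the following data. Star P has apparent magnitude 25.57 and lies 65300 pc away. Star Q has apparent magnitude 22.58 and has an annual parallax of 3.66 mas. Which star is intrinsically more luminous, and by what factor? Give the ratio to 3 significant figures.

Star P is more luminous, by a factor of 3640.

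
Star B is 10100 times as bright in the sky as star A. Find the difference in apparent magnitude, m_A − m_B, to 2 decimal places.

m_A − m_B ≈ 10.01

Pogson: Δm = −2.5 log₁₀(ratio) = −2.5 log₁₀(10100) = −2.5 × 4.0043 = -10.011
Star B is brighter so has the smaller magnitude: m_A − m_B is positive.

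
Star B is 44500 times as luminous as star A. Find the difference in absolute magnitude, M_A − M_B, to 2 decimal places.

Pogson: ΔM = −2.5 log₁₀(ratio) = −2.5 log₁₀(44500) = −2.5 × 4.6484 = -11.621
Star B is brighter so has the smaller magnitude: M_A − M_B is positive.

M_A − M_B ≈ 11.62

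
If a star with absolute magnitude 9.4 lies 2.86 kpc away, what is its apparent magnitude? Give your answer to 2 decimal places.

d = 2.86 kpc = 2860 pc
m = M + 5 log₁₀ d − 5 = 9.4 + 5·3.4564 − 5 = 21.682

m ≈ 21.68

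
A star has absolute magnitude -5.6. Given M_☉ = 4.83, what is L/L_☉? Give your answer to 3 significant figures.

M − M_☉ = -5.6 − 4.83 = -10.430
L/L_☉ = 10^(−0.4 (M − M_☉)) = 10^4.172 = 14860

L/L_☉ ≈ 14900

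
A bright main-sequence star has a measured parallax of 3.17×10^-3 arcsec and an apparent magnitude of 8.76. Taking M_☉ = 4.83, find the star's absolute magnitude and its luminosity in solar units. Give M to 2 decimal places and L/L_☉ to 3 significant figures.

M ≈ 1.27; L/L_☉ ≈ 26.7

d = 1/p = 1/3.17×10^-3″ = 315.5 pc
M = m − 5 log₁₀ d + 5 = 8.76 − 5·2.4989 + 5 = 1.265
M − M_☉ = 1.265 − 4.83 = -3.565
L/L_☉ = 10^(−0.4 × -3.565) = 26.66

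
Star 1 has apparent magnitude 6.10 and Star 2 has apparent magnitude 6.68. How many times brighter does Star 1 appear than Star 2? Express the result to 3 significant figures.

1.71

Δm = 6.10 − (6.68) = -0.58
Flux ratio = 10^(−0.4 Δm) = 10^(−0.4 × -0.58) = 10^0.232 = 1.706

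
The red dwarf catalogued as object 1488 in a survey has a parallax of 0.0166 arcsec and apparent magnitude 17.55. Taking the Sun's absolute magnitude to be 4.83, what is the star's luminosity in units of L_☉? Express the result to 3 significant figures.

L/L_☉ ≈ 2.96×10^-4

d = 1/p = 1/0.0166″ = 60.24 pc
M = m − 5 log₁₀ d + 5 = 17.55 − 5·1.7799 + 5 = 13.651
M − M_☉ = 13.651 − 4.83 = 8.821
L/L_☉ = 10^(−0.4 × 8.821) = 2.963×10^-4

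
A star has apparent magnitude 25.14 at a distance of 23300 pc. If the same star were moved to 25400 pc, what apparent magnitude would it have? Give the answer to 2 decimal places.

Flux ∝ 1/d², so Δm = 5 log₁₀(d₂/d₁) = 5 log₁₀(25400/23300) = 0.187
m₂ = m₁ + Δm = 25.14 + (0.187) = 25.327

m ≈ 25.33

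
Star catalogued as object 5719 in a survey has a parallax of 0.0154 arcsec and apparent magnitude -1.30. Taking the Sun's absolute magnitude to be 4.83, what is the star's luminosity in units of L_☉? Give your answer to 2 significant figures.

L/L_☉ ≈ 12000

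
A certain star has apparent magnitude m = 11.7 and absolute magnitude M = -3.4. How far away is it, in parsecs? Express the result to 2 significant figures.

d ≈ 10000 pc

μ = m − M = 15.100
m − M = 5 log₁₀ d − 5
log₁₀ d = (m − M)/5 + 1 = 4.0200
d = 10^4.0200 = 10470 pc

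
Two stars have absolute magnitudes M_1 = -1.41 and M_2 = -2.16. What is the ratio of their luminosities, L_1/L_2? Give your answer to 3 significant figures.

ΔM = M_1 − M_2 = 0.75
L_1/L_2 = 10^(−0.4 ΔM) = 10^-0.300 = 0.5012

L_1/L_2 ≈ 0.501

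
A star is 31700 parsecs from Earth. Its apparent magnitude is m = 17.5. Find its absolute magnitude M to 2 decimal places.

5 log₁₀(d/10 pc) = 5 log₁₀(31700) − 5 = 17.505
M = m − 5 log₁₀(d/10) = 17.5 − 17.505 = -0.005

M ≈ -0.01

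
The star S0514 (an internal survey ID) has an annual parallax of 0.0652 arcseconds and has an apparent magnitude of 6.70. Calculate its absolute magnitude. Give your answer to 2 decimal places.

M ≈ 5.77

d = 1/p = 1/0.0652″ = 15.34 pc
5 log₁₀(d/10 pc) = 5 log₁₀(15.34) − 5 = 0.929
M = m − 5 log₁₀(d/10) = 6.70 − 0.929 = 5.771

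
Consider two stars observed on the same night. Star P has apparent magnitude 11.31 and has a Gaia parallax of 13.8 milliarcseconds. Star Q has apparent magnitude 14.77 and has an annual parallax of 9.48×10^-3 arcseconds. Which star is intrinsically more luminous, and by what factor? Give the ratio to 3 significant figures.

Star P: p = 13.8 mas = 0.0138″ → d = 1/p = 72.46 pc
Star P: M = m − 5 log₁₀ d + 5 = 11.31 − 5·1.8601 + 5 = 7.009
Star Q: d = 1/p = 1/9.48×10^-3″ = 105.5 pc
Star Q: M = m − 5 log₁₀ d + 5 = 14.77 − 5·2.0232 + 5 = 9.654
ΔM = M_P − M_Q = 7.009 − (9.654) = -2.645; smaller M is more luminous → Star P.
L ratio = 10^(0.4 |ΔM|) = 10^1.058 = 11.43

Star P is more luminous, by a factor of 11.4.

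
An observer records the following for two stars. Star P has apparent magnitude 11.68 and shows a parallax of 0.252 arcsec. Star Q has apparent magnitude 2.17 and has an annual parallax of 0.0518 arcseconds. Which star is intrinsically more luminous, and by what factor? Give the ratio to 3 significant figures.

Star P: d = 1/p = 1/0.252″ = 3.968 pc
Star P: M = m − 5 log₁₀ d + 5 = 11.68 − 5·0.5986 + 5 = 13.687
Star Q: d = 1/p = 1/0.0518″ = 19.31 pc
Star Q: M = m − 5 log₁₀ d + 5 = 2.17 − 5·1.2857 + 5 = 0.742
ΔM = M_P − M_Q = 13.687 − (0.742) = 12.945; smaller M is more luminous → Star Q.
L ratio = 10^(0.4 |ΔM|) = 10^5.178 = 150700

Star Q is more luminous, by a factor of 151000.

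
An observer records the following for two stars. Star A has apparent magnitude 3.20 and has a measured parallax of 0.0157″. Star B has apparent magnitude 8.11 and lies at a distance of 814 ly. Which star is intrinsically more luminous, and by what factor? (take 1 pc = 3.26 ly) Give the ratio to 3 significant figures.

Star A is more luminous, by a factor of 5.99.

Star A: d = 1/p = 1/0.0157″ = 63.69 pc
Star A: M = m − 5 log₁₀ d + 5 = 3.20 − 5·1.8041 + 5 = -0.821
Star B: d = 814 ly / 3.26 = 249.7 pc
Star B: M = m − 5 log₁₀ d + 5 = 8.11 − 5·2.3974 + 5 = 1.123
ΔM = M_A − M_B = -0.821 − (1.123) = -1.943; smaller M is more luminous → Star A.
L ratio = 10^(0.4 |ΔM|) = 10^0.777 = 5.989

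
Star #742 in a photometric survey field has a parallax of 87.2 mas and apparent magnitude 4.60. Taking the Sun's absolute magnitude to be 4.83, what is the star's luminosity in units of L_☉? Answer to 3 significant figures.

d = 1/p = 1000/87.2 mas = 11.47 pc
M = m − 5 log₁₀ d + 5 = 4.60 − 5·1.0595 + 5 = 4.303
M − M_☉ = 4.303 − 4.83 = -0.527
L/L_☉ = 10^(−0.4 × -0.527) = 1.625

L/L_☉ ≈ 1.63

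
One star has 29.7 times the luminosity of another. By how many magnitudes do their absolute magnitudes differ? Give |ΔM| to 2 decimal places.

Pogson: ΔM = −2.5 log₁₀(ratio) = −2.5 log₁₀(29.7) = −2.5 × 1.4728 = -3.682

|ΔM| ≈ 3.68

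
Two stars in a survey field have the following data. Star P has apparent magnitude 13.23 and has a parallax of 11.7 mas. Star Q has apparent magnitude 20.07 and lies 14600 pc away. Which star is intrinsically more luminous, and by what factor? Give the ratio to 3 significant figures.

Star P: p = 11.7 mas = 0.0117″ → d = 1/p = 85.47 pc
Star P: M = m − 5 log₁₀ d + 5 = 13.23 − 5·1.9318 + 5 = 8.571
Star Q: M = m − 5 log₁₀ d + 5 = 20.07 − 5·4.1644 + 5 = 4.248
ΔM = M_P − M_Q = 8.571 − (4.248) = 4.323; smaller M is more luminous → Star Q.
L ratio = 10^(0.4 |ΔM|) = 10^1.729 = 53.59

Star Q is more luminous, by a factor of 53.6.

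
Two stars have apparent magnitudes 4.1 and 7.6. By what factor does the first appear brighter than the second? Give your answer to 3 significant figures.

25.1

Magnitude difference = -3.5
Flux ratio = 10^(−0.4 Δm) = 10^(−0.4 × -3.5) = 10^1.400 = 25.12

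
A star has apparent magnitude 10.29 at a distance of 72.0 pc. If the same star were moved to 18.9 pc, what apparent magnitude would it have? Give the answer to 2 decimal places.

m ≈ 7.39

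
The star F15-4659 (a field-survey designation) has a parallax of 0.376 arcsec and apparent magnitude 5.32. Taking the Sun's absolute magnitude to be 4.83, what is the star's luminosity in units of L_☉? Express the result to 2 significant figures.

L/L_☉ ≈ 0.045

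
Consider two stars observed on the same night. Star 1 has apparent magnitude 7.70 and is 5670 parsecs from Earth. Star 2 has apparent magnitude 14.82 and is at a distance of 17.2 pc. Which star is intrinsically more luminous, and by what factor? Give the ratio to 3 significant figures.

Star 1 is more luminous, by a factor of 7.66×10^7.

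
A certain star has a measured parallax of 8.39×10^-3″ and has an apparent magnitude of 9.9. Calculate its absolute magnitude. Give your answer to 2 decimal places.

M ≈ 4.52

d = 1/p = 1/8.39×10^-3″ = 119.2 pc
5 log₁₀(d/10 pc) = 5 log₁₀(119.2) − 5 = 5.381
M = m − 5 log₁₀(d/10) = 9.9 − 5.381 = 4.519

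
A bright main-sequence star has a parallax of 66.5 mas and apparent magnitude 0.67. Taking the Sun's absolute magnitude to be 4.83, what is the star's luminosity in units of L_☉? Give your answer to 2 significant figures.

d = 1/p = 1000/66.5 mas = 15.04 pc
M = m − 5 log₁₀ d + 5 = 0.67 − 5·1.1772 + 5 = -0.216
M − M_☉ = -0.216 − 4.83 = -5.046
L/L_☉ = 10^(−0.4 × -5.046) = 104.3

L/L_☉ ≈ 100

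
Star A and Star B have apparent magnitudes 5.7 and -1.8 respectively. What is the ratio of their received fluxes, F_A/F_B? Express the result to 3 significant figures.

Magnitude difference = 7.5
Flux ratio = 10^(−0.4 Δm) = 10^(−0.4 × 7.5) = 10^-3.000 = 1.000×10^-3

F_A/F_B ≈ 1.00×10^-3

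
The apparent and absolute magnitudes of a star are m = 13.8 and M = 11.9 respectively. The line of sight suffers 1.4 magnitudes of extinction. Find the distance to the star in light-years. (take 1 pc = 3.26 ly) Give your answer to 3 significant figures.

d ≈ 41.0 ly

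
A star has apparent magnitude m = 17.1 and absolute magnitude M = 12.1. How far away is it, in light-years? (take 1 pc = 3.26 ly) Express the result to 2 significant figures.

μ = m − M = 5.000
m − M = 5 log₁₀ d − 5
log₁₀ d = (m − M)/5 + 1 = 2.0000
d = 10^2.0000 = 100.0 pc
= 326.0 ly

d ≈ 330 ly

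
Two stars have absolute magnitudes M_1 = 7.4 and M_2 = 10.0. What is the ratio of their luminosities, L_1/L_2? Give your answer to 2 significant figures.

ΔM = M_1 − M_2 = -2.6
L_1/L_2 = 10^(−0.4 ΔM) = 10^1.040 = 10.96

L_1/L_2 ≈ 11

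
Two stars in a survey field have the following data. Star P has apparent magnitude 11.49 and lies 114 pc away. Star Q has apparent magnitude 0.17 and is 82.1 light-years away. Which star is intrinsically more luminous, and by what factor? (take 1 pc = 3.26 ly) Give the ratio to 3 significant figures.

Star Q is more luminous, by a factor of 1650.

Star P: M = m − 5 log₁₀ d + 5 = 11.49 − 5·2.0569 + 5 = 6.205
Star Q: d = 82.1 ly / 3.26 = 25.18 pc
Star Q: M = m − 5 log₁₀ d + 5 = 0.17 − 5·1.4011 + 5 = -1.836
ΔM = M_P − M_Q = 6.205 − (-1.836) = 8.041; smaller M is more luminous → Star Q.
L ratio = 10^(0.4 |ΔM|) = 10^3.216 = 1646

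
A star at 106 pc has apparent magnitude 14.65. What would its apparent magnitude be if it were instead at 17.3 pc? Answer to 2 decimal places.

m ≈ 10.71

Flux ∝ 1/d², so Δm = 5 log₁₀(d₂/d₁) = 5 log₁₀(17.3/106) = -3.936
m₂ = m₁ + Δm = 14.65 + (-3.936) = 10.714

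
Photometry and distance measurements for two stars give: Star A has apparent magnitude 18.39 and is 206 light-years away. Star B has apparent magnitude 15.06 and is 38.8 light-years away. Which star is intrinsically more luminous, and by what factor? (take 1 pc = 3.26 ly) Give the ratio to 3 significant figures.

Star A is more luminous, by a factor of 1.31.

Star A: d = 206 ly / 3.26 = 63.19 pc
Star A: M = m − 5 log₁₀ d + 5 = 18.39 − 5·1.8006 + 5 = 14.387
Star B: d = 38.8 ly / 3.26 = 11.90 pc
Star B: M = m − 5 log₁₀ d + 5 = 15.06 − 5·1.0756 + 5 = 14.682
ΔM = M_A − M_B = 14.387 − (14.682) = -0.295; smaller M is more luminous → Star A.
L ratio = 10^(0.4 |ΔM|) = 10^0.118 = 1.312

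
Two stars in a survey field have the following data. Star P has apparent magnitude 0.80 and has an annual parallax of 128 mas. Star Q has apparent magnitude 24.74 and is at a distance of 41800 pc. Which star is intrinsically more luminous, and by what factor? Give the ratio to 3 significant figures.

Star P is more luminous, by a factor of 132.

Star P: p = 128 mas = 0.128″ → d = 1/p = 7.812 pc
Star P: M = m − 5 log₁₀ d + 5 = 0.80 − 5·0.8928 + 5 = 1.336
Star Q: M = m − 5 log₁₀ d + 5 = 24.74 − 5·4.6212 + 5 = 6.634
ΔM = M_P − M_Q = 1.336 − (6.634) = -5.298; smaller M is more luminous → Star P.
L ratio = 10^(0.4 |ΔM|) = 10^2.119 = 131.6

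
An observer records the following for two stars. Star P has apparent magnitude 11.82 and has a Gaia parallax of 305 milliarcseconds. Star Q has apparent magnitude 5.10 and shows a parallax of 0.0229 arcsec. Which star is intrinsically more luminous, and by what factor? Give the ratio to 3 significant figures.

Star Q is more luminous, by a factor of 86500.

Star P: p = 305 mas = 0.305″ → d = 1/p = 3.279 pc
Star P: M = m − 5 log₁₀ d + 5 = 11.82 − 5·0.5157 + 5 = 14.241
Star Q: d = 1/p = 1/0.0229″ = 43.67 pc
Star Q: M = m − 5 log₁₀ d + 5 = 5.10 − 5·1.6402 + 5 = 1.899
ΔM = M_P − M_Q = 14.241 − (1.899) = 12.342; smaller M is more luminous → Star Q.
L ratio = 10^(0.4 |ΔM|) = 10^4.937 = 86480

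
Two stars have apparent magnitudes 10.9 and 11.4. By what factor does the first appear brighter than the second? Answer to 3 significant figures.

1.58

Δm = 10.9 − (11.4) = -0.5
Flux ratio = 10^(−0.4 Δm) = 10^(−0.4 × -0.5) = 10^0.200 = 1.585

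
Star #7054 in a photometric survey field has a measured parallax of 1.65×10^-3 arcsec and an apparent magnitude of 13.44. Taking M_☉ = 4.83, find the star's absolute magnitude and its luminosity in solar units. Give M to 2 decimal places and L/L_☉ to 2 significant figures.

M ≈ 4.53; L/L_☉ ≈ 1.3

d = 1/p = 1/1.65×10^-3″ = 606.1 pc
M = m − 5 log₁₀ d + 5 = 13.44 − 5·2.7825 + 5 = 4.527
M − M_☉ = 4.527 − 4.83 = -0.303
L/L_☉ = 10^(−0.4 × -0.303) = 1.321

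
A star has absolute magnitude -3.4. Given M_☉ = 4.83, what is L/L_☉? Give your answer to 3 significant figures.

L/L_☉ ≈ 1960

M − M_☉ = -3.4 − 4.83 = -8.230
L/L_☉ = 10^(−0.4 (M − M_☉)) = 10^3.292 = 1959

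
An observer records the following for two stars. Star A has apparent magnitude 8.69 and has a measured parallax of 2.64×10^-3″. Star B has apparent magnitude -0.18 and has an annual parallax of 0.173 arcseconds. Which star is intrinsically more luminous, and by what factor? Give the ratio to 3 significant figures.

Star A is more luminous, by a factor of 1.22.

Star A: d = 1/p = 1/2.64×10^-3″ = 378.8 pc
Star A: M = m − 5 log₁₀ d + 5 = 8.69 − 5·2.5784 + 5 = 0.798
Star B: d = 1/p = 1/0.173″ = 5.780 pc
Star B: M = m − 5 log₁₀ d + 5 = -0.18 − 5·0.7620 + 5 = 1.010
ΔM = M_A − M_B = 0.798 − (1.010) = -0.212; smaller M is more luminous → Star A.
L ratio = 10^(0.4 |ΔM|) = 10^0.085 = 1.216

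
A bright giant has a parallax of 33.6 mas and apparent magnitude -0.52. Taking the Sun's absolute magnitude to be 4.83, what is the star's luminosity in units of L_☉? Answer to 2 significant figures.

d = 1/p = 1000/33.6 mas = 29.76 pc
M = m − 5 log₁₀ d + 5 = -0.52 − 5·1.4737 + 5 = -2.888
M − M_☉ = -2.888 − 4.83 = -7.718
L/L_☉ = 10^(−0.4 × -7.718) = 1223

L/L_☉ ≈ 1200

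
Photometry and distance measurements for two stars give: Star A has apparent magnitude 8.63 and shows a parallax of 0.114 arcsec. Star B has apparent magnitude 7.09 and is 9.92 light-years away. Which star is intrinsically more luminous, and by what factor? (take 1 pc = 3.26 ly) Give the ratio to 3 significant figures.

Star A is more luminous, by a factor of 2.01.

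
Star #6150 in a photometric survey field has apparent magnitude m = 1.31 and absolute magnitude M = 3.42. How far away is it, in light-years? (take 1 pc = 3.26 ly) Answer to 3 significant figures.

d ≈ 12.3 ly

μ = m − M = -2.110
m − M = 5 log₁₀ d − 5
log₁₀ d = (m − M)/5 + 1 = 0.5780
d = 10^0.5780 = 3.784 pc
= 12.34 ly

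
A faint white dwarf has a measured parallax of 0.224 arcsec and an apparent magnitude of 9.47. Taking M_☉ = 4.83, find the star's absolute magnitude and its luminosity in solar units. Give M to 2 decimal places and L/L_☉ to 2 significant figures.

d = 1/p = 1/0.224″ = 4.464 pc
M = m − 5 log₁₀ d + 5 = 9.47 − 5·0.6498 + 5 = 11.221
M − M_☉ = 11.221 − 4.83 = 6.391
L/L_☉ = 10^(−0.4 × 6.391) = 2.777×10^-3

M ≈ 11.22; L/L_☉ ≈ 2.8×10^-3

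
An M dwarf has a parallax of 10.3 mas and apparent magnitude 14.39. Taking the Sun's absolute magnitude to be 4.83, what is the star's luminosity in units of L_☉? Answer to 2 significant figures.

d = 1/p = 1000/10.3 mas = 97.09 pc
M = m − 5 log₁₀ d + 5 = 14.39 − 5·1.9872 + 5 = 9.454
M − M_☉ = 9.454 − 4.83 = 4.624
L/L_☉ = 10^(−0.4 × 4.624) = 0.01414

L/L_☉ ≈ 0.014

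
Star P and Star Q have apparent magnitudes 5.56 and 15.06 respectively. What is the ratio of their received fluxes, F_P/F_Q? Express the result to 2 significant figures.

Magnitude difference = -9.50
Flux ratio = 10^(−0.4 Δm) = 10^(−0.4 × -9.50) = 10^3.800 = 6310

F_P/F_Q ≈ 6300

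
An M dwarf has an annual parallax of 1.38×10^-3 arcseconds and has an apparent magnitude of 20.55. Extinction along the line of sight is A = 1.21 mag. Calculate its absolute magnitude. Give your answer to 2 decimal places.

M ≈ 10.04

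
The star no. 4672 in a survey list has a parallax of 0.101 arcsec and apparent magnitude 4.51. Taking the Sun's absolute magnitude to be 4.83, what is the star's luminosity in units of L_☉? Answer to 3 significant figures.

d = 1/p = 1/0.101″ = 9.901 pc
M = m − 5 log₁₀ d + 5 = 4.51 − 5·0.9957 + 5 = 4.532
M − M_☉ = 4.532 − 4.83 = -0.298
L/L_☉ = 10^(−0.4 × -0.298) = 1.316

L/L_☉ ≈ 1.32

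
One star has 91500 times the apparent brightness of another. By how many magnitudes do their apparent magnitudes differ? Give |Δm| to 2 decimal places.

Pogson: Δm = −2.5 log₁₀(ratio) = −2.5 log₁₀(91500) = −2.5 × 4.9614 = -12.404

|Δm| ≈ 12.40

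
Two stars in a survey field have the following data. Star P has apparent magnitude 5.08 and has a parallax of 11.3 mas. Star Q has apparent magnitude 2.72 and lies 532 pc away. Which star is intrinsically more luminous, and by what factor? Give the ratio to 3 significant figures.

Star Q is more luminous, by a factor of 318.

Star P: p = 11.3 mas = 0.0113″ → d = 1/p = 88.50 pc
Star P: M = m − 5 log₁₀ d + 5 = 5.08 − 5·1.9469 + 5 = 0.345
Star Q: M = m − 5 log₁₀ d + 5 = 2.72 − 5·2.7259 + 5 = -5.910
ΔM = M_P − M_Q = 0.345 − (-5.910) = 6.255; smaller M is more luminous → Star Q.
L ratio = 10^(0.4 |ΔM|) = 10^2.502 = 317.7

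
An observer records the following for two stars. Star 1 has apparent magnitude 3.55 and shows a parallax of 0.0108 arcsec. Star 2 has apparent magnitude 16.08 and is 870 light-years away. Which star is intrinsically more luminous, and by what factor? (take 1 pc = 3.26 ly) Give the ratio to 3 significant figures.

Star 1 is more luminous, by a factor of 12400.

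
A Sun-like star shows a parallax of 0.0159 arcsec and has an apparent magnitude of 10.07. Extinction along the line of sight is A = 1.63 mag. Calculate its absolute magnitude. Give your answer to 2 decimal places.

d = 1/p = 1/0.0159″ = 62.89 pc
5 log₁₀(d/10 pc) = 5 log₁₀(62.89) − 5 = 3.993
M = m − 5 log₁₀(d/10) − A = 10.07 − 3.993 − 1.63 = 4.447

M ≈ 4.45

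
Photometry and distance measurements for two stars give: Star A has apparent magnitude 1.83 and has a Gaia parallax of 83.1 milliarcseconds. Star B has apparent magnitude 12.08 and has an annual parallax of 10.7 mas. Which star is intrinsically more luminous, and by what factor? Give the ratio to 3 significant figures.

Star A: p = 83.1 mas = 0.0831″ → d = 1/p = 12.03 pc
Star A: M = m − 5 log₁₀ d + 5 = 1.83 − 5·1.0804 + 5 = 1.428
Star B: p = 10.7 mas = 0.0107″ → d = 1/p = 93.46 pc
Star B: M = m − 5 log₁₀ d + 5 = 12.08 − 5·1.9706 + 5 = 7.227
ΔM = M_A − M_B = 1.428 − (7.227) = -5.799; smaller M is more luminous → Star A.
L ratio = 10^(0.4 |ΔM|) = 10^2.320 = 208.7

Star A is more luminous, by a factor of 209.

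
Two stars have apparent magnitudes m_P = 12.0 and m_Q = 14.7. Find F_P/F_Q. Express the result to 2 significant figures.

F_P/F_Q ≈ 12

Magnitude difference = -2.7
Flux ratio = 10^(−0.4 Δm) = 10^(−0.4 × -2.7) = 10^1.080 = 12.02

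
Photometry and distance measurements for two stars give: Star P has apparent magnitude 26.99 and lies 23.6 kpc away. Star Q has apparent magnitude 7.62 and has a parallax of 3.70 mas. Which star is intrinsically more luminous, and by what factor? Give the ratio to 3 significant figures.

Star P: d = 23.6 kpc = 23600 pc
Star P: M = m − 5 log₁₀ d + 5 = 26.99 − 5·4.3729 + 5 = 10.125
Star Q: p = 3.70 mas = 3.70×10^-3″ → d = 1/p = 270.3 pc
Star Q: M = m − 5 log₁₀ d + 5 = 7.62 − 5·2.4318 + 5 = 0.461
ΔM = M_P − M_Q = 10.125 − (0.461) = 9.664; smaller M is more luminous → Star Q.
L ratio = 10^(0.4 |ΔM|) = 10^3.866 = 7341

Star Q is more luminous, by a factor of 7340.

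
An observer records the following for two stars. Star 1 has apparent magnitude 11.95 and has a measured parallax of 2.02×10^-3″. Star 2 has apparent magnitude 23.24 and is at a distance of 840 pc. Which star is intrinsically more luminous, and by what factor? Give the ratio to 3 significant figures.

Star 1 is more luminous, by a factor of 11400.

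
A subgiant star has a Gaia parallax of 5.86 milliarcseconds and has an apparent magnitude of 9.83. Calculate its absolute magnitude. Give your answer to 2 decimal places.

M ≈ 3.67

p = 5.86 mas = 5.86×10^-3″ → d = 1/p = 170.6 pc
5 log₁₀(d/10 pc) = 5 log₁₀(170.6) − 5 = 6.161
M = m − 5 log₁₀(d/10) = 9.83 − 6.161 = 3.669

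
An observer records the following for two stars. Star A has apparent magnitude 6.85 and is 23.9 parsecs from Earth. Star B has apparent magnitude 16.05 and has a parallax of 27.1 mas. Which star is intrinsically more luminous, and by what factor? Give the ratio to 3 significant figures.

Star A is more luminous, by a factor of 2010.

Star A: M = m − 5 log₁₀ d + 5 = 6.85 − 5·1.3784 + 5 = 4.958
Star B: p = 27.1 mas = 0.0271″ → d = 1/p = 36.90 pc
Star B: M = m − 5 log₁₀ d + 5 = 16.05 − 5·1.5670 + 5 = 13.215
ΔM = M_A − M_B = 4.958 − (13.215) = -8.257; smaller M is more luminous → Star A.
L ratio = 10^(0.4 |ΔM|) = 10^3.303 = 2008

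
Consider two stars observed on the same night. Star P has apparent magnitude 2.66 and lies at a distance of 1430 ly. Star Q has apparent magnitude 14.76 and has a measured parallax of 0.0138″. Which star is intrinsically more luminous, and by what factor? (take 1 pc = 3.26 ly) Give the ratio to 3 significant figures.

Star P is more luminous, by a factor of 2.54×10^6.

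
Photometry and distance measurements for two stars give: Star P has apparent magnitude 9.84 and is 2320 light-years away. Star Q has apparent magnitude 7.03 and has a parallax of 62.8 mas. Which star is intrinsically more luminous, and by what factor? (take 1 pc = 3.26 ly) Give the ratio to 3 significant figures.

Star P is more luminous, by a factor of 150.

Star P: d = 2320 ly / 3.26 = 711.7 pc
Star P: M = m − 5 log₁₀ d + 5 = 9.84 − 5·2.8523 + 5 = 0.579
Star Q: p = 62.8 mas = 0.0628″ → d = 1/p = 15.92 pc
Star Q: M = m − 5 log₁₀ d + 5 = 7.03 − 5·1.2020 + 5 = 6.020
ΔM = M_P − M_Q = 0.579 − (6.020) = -5.441; smaller M is more luminous → Star P.
L ratio = 10^(0.4 |ΔM|) = 10^2.176 = 150.1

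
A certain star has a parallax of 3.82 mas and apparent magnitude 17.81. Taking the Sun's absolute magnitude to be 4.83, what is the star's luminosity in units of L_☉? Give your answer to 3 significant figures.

L/L_☉ ≈ 4.40×10^-3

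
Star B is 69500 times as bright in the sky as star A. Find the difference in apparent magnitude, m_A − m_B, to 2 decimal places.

Pogson: Δm = −2.5 log₁₀(ratio) = −2.5 log₁₀(69500) = −2.5 × 4.8420 = -12.105
Star B is brighter so has the smaller magnitude: m_A − m_B is positive.

m_A − m_B ≈ 12.10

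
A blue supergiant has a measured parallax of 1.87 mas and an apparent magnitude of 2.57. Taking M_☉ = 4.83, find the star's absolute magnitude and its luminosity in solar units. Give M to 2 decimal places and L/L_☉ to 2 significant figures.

M ≈ -6.07; L/L_☉ ≈ 23000

d = 1/p = 1000/1.87 mas = 534.8 pc
M = m − 5 log₁₀ d + 5 = 2.57 − 5·2.7282 + 5 = -6.071
M − M_☉ = -6.071 − 4.83 = -10.901
L/L_☉ = 10^(−0.4 × -10.901) = 22930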